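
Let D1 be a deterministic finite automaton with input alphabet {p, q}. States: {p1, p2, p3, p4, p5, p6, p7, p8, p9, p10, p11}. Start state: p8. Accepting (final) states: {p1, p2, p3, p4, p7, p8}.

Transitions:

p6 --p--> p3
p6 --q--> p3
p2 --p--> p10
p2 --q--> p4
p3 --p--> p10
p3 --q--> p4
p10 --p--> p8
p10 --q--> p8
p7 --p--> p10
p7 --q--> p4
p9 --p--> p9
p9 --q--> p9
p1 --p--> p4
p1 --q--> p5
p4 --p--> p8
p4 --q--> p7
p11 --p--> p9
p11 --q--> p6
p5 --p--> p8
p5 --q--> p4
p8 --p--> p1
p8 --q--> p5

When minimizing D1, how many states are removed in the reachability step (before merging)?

5

Starting at p8 and following transitions, the reachable set is {p1, p4, p5, p7, p8, p10}. That leaves p2, p3, p6, p9, p11 unreachable — 5 in total.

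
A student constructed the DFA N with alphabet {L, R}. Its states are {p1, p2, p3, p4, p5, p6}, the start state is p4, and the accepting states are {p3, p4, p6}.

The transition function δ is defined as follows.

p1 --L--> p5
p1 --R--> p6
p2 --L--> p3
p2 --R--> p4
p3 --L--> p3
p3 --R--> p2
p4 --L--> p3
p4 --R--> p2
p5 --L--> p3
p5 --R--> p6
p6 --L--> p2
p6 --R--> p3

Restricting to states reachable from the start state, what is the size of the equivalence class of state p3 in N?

States {p1,p5,p6} cannot be reached from the start state, so discard them.
Start with accepting vs non-accepting: {p3,p4} | {p2}.
No further refinement is possible. Final partition (2 blocks): {p3,p4} | {p2}.
State p3 belongs to the block {p3,p4}, which has 2 states.

2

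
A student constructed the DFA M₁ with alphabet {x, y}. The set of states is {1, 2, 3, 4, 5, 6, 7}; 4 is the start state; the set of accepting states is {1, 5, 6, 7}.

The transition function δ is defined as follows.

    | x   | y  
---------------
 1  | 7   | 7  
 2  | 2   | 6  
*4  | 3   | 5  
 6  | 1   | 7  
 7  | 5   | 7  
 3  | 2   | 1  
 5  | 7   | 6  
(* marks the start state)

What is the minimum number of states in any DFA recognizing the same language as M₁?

2

All states are reachable from the start state.
Initial partition by acceptance: {1,5,6,7} | {2,3,4}.
No further refinement is possible. Final partition (2 blocks): {1,5,6,7} | {2,3,4}.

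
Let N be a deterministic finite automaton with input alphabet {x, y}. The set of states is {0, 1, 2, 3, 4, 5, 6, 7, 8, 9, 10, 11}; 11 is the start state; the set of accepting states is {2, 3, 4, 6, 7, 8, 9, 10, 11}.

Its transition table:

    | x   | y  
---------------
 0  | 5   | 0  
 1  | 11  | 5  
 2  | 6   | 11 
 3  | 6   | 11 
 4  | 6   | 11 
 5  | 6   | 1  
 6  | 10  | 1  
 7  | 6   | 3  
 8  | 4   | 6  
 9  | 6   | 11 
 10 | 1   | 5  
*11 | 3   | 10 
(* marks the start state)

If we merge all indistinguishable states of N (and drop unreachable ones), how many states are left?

6

First remove the unreachable states {0,2,4,7,8,9}; 6 states remain.
P0 = {3,6,10,11} | {1,5}.
Split {3,6,10,11} by δ(·,x) → {3,6,11} and {10}.
Refine {3,6,11} on symbol x: members go to different blocks, giving {3,11} and {6}.
Split {3,11} by δ(·,x) → {3} and {11}.
On input x, block {1,5} splits into {1} and {5}.
No further refinement is possible. Final partition (6 blocks): {3} | {1} | {10} | {6} | {11} | {5}.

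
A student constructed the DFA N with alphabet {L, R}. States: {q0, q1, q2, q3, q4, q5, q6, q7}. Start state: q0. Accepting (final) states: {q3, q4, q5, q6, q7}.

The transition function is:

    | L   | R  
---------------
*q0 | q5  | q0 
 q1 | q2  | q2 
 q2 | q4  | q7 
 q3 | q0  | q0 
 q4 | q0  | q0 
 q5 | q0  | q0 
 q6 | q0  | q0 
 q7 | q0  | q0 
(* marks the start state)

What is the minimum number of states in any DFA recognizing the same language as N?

Reachable states from the start: {q0,q5}. Unreachable: {q1,q2,q3,q4,q6,q7} — drop them.
Initial partition by acceptance: {q5} | {q0}.
The partition is now stable with 2 blocks: {q5} | {q0}.

2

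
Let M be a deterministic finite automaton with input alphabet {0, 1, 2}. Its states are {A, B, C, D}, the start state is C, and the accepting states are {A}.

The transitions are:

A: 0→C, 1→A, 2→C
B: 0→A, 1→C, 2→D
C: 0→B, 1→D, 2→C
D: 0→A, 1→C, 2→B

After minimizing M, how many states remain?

All states are reachable from the start state.
Initial partition by acceptance: {A} | {B,C,D}.
Split {B,C,D} by δ(·,0) → {B,D} and {C}.
No further refinement is possible. Final partition (3 blocks): {A} | {B,D} | {C}.

3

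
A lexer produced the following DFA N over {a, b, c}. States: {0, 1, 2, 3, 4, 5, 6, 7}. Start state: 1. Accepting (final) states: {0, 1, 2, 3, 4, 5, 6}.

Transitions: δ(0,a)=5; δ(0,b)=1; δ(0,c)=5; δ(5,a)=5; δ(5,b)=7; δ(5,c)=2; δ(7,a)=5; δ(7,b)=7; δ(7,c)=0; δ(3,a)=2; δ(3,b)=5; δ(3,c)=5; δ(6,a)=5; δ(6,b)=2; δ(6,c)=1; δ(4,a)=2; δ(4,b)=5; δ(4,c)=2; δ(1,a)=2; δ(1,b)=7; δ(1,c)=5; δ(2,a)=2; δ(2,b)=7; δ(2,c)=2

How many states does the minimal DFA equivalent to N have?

3

Reachable states from the start: {0,1,2,5,7}. Unreachable: {3,4,6} — drop them.
P0 = {0,1,2,5} | {7}.
Refine {0,1,2,5} on symbol b: members go to different blocks, giving {1,2,5} and {0}.
Stable partition: {1,2,5} | {7} | {0} — 3 equivalence classes.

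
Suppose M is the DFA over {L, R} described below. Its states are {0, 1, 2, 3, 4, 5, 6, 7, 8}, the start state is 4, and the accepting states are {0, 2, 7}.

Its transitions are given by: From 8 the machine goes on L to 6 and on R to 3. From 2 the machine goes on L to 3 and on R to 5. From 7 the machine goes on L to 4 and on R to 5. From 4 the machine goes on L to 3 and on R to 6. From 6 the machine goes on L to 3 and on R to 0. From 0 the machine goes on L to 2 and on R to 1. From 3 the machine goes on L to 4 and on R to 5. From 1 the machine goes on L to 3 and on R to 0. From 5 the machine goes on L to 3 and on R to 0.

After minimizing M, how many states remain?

First remove the unreachable states {7,8}; 7 states remain.
Initial partition by acceptance: {0,2} | {1,3,4,5,6}.
Refine {0,2} on symbol L: members go to different blocks, giving {0} and {2}.
Refine {1,3,4,5,6} on symbol R: members go to different blocks, giving {1,5,6} and {3,4}.
The partition is now stable with 4 blocks: {0} | {1,5,6} | {2} | {3,4}.

4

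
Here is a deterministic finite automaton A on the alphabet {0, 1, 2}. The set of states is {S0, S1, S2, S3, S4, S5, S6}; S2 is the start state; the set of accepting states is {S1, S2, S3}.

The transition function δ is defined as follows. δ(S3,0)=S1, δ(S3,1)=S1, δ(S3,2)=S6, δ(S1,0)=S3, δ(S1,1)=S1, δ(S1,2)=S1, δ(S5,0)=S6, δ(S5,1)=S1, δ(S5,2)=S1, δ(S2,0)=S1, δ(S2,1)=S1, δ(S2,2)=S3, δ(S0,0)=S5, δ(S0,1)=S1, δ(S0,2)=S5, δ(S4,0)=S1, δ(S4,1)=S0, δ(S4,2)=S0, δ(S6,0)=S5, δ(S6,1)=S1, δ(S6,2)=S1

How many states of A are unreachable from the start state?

BFS from S2 reaches {S1, S2, S3, S5, S6}; the 2 state(s) S0, S4 are never visited.

2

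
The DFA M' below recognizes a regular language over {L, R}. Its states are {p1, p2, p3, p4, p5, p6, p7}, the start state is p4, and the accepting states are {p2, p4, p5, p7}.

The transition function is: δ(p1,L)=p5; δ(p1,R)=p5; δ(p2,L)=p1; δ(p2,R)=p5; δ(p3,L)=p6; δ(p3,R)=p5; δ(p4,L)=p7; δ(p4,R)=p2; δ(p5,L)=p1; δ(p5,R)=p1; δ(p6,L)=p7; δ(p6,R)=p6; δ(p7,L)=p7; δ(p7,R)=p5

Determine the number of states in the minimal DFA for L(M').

5

First remove the unreachable states {p3,p6}; 5 states remain.
P0 = {p2,p4,p5,p7} | {p1}.
Split {p2,p4,p5,p7} by δ(·,L) → {p2,p5} and {p4,p7}.
On input R, block {p2,p5} splits into {p2} and {p5}.
Refine {p4,p7} on symbol R: members go to different blocks, giving {p4} and {p7}.
Stable partition: {p2} | {p1} | {p4} | {p5} | {p7} — 5 equivalence classes.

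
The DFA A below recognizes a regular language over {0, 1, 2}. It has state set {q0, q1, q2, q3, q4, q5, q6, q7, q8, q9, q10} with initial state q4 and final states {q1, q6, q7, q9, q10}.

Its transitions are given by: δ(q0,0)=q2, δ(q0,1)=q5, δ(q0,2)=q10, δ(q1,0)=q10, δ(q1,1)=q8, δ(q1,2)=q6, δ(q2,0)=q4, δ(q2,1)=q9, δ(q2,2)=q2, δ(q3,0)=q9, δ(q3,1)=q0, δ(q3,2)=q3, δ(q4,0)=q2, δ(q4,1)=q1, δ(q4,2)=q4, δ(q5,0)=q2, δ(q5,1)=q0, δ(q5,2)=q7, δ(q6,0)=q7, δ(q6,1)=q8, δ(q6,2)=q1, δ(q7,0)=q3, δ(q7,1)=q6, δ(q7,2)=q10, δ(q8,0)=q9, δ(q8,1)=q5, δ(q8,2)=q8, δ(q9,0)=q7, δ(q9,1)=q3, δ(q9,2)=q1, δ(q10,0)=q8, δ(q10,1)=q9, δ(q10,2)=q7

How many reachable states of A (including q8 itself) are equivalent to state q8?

All states are reachable from the start state.
Start with accepting vs non-accepting: {q1,q6,q7,q9,q10} | {q0,q2,q3,q4,q5,q8}.
On input 0, block {q1,q6,q7,q9,q10} splits into {q1,q6,q9} and {q7,q10}.
Refine {q0,q2,q3,q4,q5,q8} on symbol 0: members go to different blocks, giving {q0,q2,q4,q5} and {q3,q8}.
Refine {q0,q2,q4,q5} on symbol 1: members go to different blocks, giving {q0,q5} and {q2,q4}.
The partition is now stable with 5 blocks: {q1,q6,q9} | {q0,q5} | {q7,q10} | {q3,q8} | {q2,q4}.
State q8 belongs to the block {q3,q8}, which has 2 states.

2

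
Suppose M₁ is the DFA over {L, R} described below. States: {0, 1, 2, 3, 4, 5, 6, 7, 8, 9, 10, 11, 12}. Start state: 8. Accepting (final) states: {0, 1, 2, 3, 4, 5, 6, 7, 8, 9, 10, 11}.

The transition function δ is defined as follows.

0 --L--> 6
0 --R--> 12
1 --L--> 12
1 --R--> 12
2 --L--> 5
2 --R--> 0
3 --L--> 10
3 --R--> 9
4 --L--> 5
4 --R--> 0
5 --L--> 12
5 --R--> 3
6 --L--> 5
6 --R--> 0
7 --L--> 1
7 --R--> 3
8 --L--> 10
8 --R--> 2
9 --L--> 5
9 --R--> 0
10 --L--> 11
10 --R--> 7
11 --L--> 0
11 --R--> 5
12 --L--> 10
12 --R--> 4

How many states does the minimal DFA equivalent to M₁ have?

9

Every state is reachable, so we keep all 13.
Initial partition by acceptance: {0,1,2,3,4,5,6,7,8,9,10,11} | {12}.
Split {0,1,2,3,4,5,6,7,8,9,10,11} by δ(·,L) → {0,2,3,4,6,7,8,9,10,11} and {1,5}.
Refine {0,2,3,4,6,7,8,9,10,11} on symbol L: members go to different blocks, giving {0,3,8,10,11} and {2,4,6,7,9}.
Split {0,3,8,10,11} by δ(·,L) → {3,8,10,11} and {0}.
Refine {3,8,10,11} on symbol L: members go to different blocks, giving {3,8,10} and {11}.
Refine {3,8,10} on symbol L: members go to different blocks, giving {3,8} and {10}.
Split {1,5} by δ(·,R) → {1} and {5}.
Refine {2,4,6,7,9} on symbol L: members go to different blocks, giving {2,4,6,9} and {7}.
Stable partition: {3,8} | {12} | {1} | {2,4,6,9} | {0} | {11} | {10} | {5} | {7} — 9 equivalence classes.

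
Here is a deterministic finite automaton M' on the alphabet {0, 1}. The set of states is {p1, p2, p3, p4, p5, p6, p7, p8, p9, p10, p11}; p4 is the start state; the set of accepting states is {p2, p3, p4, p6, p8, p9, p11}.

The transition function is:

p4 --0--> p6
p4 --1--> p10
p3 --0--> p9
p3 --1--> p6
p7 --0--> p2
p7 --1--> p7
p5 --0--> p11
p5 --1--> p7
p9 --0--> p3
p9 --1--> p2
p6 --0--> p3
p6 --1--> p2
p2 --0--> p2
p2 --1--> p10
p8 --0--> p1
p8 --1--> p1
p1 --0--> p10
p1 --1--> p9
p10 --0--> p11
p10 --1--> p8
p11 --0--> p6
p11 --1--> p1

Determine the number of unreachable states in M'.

BFS from p4 reaches {p1, p2, p3, p4, p6, p8, p9, p10, p11}; the 2 state(s) p5, p7 are never visited.

2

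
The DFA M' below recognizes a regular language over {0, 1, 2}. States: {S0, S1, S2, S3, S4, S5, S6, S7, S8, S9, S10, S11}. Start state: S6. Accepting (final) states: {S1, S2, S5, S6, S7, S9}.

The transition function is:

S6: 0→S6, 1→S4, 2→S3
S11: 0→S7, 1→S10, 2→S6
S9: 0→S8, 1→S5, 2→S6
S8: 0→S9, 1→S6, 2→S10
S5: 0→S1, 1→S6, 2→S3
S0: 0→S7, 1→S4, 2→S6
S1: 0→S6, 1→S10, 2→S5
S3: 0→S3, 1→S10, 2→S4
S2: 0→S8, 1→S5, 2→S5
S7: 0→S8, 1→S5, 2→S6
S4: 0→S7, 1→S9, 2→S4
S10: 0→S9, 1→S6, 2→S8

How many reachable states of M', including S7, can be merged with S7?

2

Reachable states from the start: {S1,S3,S4,S5,S6,S7,S8,S9,S10}. Unreachable: {S0,S2,S11} — drop them.
P0 = {S1,S5,S6,S7,S9} | {S3,S4,S8,S10}.
On input 0, block {S1,S5,S6,S7,S9} splits into {S1,S5,S6} and {S7,S9}.
Refine {S1,S5,S6} on symbol 1: members go to different blocks, giving {S1,S6} and {S5}.
Refine {S1,S6} on symbol 2: members go to different blocks, giving {S1} and {S6}.
Split {S3,S4,S8,S10} by δ(·,0) → {S4,S8,S10} and {S3}.
On input 1, block {S4,S8,S10} splits into {S8,S10} and {S4}.
No further refinement is possible. Final partition (7 blocks): {S1} | {S8,S10} | {S7,S9} | {S5} | {S6} | {S3} | {S4}.
State S7 belongs to the block {S7,S9}, which has 2 states.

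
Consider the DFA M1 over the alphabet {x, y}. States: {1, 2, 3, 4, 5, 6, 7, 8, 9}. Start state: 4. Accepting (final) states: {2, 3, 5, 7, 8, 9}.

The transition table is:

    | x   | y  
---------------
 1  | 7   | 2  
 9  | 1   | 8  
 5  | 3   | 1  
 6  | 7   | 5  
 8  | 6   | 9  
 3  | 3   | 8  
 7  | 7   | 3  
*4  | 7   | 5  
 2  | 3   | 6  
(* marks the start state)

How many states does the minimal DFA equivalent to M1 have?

P0 = {2,3,5,7,8,9} | {1,4,6}.
Split {2,3,5,7,8,9} by δ(·,x) → {2,3,5,7} and {8,9}.
Split {2,3,5,7} by δ(·,y) → {2,5} and {3} and {7}.
Stable partition: {2,5} | {1,4,6} | {8,9} | {3} | {7} — 5 equivalence classes.

5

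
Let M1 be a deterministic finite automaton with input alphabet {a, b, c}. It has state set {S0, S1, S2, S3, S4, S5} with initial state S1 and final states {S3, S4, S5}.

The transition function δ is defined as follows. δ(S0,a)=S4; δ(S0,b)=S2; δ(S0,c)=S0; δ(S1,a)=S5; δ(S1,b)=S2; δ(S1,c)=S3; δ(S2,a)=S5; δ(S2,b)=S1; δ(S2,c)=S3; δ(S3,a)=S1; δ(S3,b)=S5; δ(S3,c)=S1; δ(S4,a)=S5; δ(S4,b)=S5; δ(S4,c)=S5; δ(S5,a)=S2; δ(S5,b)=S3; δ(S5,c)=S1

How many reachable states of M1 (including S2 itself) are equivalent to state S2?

States {S0,S4} cannot be reached from the start state, so discard them.
P0 = {S3,S5} | {S1,S2}.
No further refinement is possible. Final partition (2 blocks): {S3,S5} | {S1,S2}.
State S2 belongs to the block {S1,S2}, which has 2 states.

2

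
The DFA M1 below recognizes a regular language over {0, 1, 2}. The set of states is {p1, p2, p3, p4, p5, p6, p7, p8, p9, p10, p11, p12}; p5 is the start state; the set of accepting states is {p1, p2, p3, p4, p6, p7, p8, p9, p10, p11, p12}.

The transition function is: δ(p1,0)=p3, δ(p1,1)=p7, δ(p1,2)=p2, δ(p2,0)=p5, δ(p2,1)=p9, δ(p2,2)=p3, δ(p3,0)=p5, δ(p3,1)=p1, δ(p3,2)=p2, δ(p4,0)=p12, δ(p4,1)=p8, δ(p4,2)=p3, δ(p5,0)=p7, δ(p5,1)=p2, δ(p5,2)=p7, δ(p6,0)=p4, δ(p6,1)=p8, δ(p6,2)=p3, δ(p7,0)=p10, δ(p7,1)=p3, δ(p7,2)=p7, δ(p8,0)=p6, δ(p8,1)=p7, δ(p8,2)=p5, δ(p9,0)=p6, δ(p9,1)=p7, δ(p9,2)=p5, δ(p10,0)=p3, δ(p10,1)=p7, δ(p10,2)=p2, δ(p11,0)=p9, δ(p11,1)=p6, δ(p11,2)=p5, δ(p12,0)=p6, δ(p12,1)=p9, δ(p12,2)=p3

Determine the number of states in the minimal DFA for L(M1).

States {p11} cannot be reached from the start state, so discard them.
Start with accepting vs non-accepting: {p1,p2,p3,p4,p6,p7,p8,p9,p10,p12} | {p5}.
Split {p1,p2,p3,p4,p6,p7,p8,p9,p10,p12} by δ(·,0) → {p1,p4,p6,p7,p8,p9,p10,p12} and {p2,p3}.
Refine {p1,p4,p6,p7,p8,p9,p10,p12} on symbol 0: members go to different blocks, giving {p4,p6,p7,p8,p9,p12} and {p1,p10}.
Split {p4,p6,p7,p8,p9,p12} by δ(·,0) → {p4,p6,p8,p9,p12} and {p7}.
On input 1, block {p4,p6,p8,p9,p12} splits into {p4,p6,p12} and {p8,p9}.
Refine {p2,p3} on symbol 1: members go to different blocks, giving {p2} and {p3}.
The partition is now stable with 7 blocks: {p4,p6,p12} | {p5} | {p2} | {p1,p10} | {p7} | {p8,p9} | {p3}.

7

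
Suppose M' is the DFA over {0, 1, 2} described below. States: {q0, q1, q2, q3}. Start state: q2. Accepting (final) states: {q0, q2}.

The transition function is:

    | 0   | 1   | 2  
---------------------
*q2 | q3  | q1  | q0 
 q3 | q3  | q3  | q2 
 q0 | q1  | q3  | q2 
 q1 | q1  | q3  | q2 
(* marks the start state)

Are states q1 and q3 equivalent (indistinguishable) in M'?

Start with accepting vs non-accepting: {q0,q2} | {q1,q3}.
No further refinement is possible. Final partition (2 blocks): {q0,q2} | {q1,q3}.
q1 and q3 lie in the same block of the stable partition, so they are equivalent — no string distinguishes them.

Yes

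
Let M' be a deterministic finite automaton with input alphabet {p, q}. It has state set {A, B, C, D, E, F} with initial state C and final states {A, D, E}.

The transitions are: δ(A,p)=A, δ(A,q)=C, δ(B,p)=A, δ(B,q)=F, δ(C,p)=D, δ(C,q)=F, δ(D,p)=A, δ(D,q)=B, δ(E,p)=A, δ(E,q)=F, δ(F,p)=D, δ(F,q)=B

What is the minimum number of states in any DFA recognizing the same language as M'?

2

Reachable states from the start: {A,B,C,D,F}. Unreachable: {E} — drop them.
Initial partition by acceptance: {A,D} | {B,C,F}.
The partition is now stable with 2 blocks: {A,D} | {B,C,F}.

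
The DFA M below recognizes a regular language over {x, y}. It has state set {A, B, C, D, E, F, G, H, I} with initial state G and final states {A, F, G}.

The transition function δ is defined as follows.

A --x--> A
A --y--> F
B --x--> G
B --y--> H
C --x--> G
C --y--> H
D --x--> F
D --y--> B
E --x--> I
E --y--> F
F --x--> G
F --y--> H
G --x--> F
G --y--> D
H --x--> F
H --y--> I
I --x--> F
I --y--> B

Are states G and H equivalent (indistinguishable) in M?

No

States {A,C,E} cannot be reached from the start state, so discard them.
P0 = {F,G} | {B,D,H,I}.
No further refinement is possible. Final partition (2 blocks): {F,G} | {B,D,H,I}.
G and H end up in different blocks, so they are distinguishable. For instance, the string 'ε' is accepted from only G.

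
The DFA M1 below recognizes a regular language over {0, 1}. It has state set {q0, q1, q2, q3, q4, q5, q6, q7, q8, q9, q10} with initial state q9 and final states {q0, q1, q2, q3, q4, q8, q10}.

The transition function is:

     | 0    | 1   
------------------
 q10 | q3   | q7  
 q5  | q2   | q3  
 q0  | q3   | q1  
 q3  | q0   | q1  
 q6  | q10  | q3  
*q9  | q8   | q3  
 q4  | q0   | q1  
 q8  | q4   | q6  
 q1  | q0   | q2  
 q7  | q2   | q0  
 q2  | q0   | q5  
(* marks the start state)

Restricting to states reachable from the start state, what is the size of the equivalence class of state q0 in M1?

3

All states are reachable from the start state.
Start with accepting vs non-accepting: {q0,q1,q2,q3,q4,q8,q10} | {q5,q6,q7,q9}.
On input 1, block {q0,q1,q2,q3,q4,q8,q10} splits into {q0,q1,q3,q4} and {q2,q8,q10}.
Refine {q0,q1,q3,q4} on symbol 1: members go to different blocks, giving {q0,q3,q4} and {q1}.
No further refinement is possible. Final partition (4 blocks): {q0,q3,q4} | {q5,q6,q7,q9} | {q2,q8,q10} | {q1}.
State q0 belongs to the block {q0,q3,q4}, which has 3 states.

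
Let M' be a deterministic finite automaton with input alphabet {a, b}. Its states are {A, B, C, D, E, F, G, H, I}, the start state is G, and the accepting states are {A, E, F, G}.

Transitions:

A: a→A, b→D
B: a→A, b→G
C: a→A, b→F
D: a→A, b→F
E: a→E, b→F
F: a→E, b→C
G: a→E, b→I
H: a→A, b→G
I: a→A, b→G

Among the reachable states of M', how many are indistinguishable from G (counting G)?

2

First remove the unreachable states {B,H}; 7 states remain.
Start with accepting vs non-accepting: {A,E,F,G} | {C,D,I}.
Split {A,E,F,G} by δ(·,b) → {A,F,G} and {E}.
Split {A,F,G} by δ(·,a) → {F,G} and {A}.
No further refinement is possible. Final partition (4 blocks): {F,G} | {C,D,I} | {E} | {A}.
State G belongs to the block {F,G}, which has 2 states.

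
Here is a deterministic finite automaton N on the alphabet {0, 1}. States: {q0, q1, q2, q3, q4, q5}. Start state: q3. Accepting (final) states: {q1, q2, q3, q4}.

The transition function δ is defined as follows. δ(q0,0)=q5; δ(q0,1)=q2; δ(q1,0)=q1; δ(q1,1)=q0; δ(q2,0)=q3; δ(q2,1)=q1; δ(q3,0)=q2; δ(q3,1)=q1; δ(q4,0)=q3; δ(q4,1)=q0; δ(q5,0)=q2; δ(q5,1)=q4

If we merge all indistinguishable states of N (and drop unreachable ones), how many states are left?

5

Start with accepting vs non-accepting: {q1,q2,q3,q4} | {q0,q5}.
Refine {q1,q2,q3,q4} on symbol 1: members go to different blocks, giving {q1,q4} and {q2,q3}.
Split {q1,q4} by δ(·,0) → {q1} and {q4}.
On input 0, block {q0,q5} splits into {q0} and {q5}.
No further refinement is possible. Final partition (5 blocks): {q1} | {q0} | {q2,q3} | {q4} | {q5}.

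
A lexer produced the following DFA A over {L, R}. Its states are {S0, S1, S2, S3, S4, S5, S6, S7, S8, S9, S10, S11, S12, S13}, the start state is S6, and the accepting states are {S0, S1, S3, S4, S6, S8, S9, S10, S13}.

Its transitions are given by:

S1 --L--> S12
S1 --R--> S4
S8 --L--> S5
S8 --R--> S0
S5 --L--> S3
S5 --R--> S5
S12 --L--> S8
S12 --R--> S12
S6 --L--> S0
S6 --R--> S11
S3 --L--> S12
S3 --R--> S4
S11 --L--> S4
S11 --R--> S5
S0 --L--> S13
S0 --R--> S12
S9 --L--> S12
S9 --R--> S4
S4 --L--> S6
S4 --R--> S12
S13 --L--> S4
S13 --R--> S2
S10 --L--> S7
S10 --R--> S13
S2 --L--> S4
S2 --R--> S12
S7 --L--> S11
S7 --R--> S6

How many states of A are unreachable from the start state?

4

Starting at S6 and following transitions, the reachable set is {S0, S2, S3, S4, S5, S6, S8, S11, S12, S13}. That leaves S1, S7, S9, S10 unreachable — 4 in total.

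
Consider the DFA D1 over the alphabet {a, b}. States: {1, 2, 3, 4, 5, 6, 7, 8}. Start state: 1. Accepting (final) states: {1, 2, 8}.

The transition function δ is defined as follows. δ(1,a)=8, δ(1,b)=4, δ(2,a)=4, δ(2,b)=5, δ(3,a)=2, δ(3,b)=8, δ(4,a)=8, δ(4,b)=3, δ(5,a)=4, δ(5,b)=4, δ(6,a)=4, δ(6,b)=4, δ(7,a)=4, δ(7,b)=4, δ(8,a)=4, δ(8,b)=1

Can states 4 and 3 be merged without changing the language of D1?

No

States {6,7} cannot be reached from the start state, so discard them.
Start with accepting vs non-accepting: {1,2,8} | {3,4,5}.
On input a, block {1,2,8} splits into {2,8} and {1}.
On input b, block {2,8} splits into {2} and {8}.
On input a, block {3,4,5} splits into {3} and {4} and {5}.
Stable partition: {2} | {3} | {1} | {8} | {4} | {5} — 6 equivalence classes.
4 and 3 end up in different blocks, so they are distinguishable. For instance, the string 'b' is accepted from only 3.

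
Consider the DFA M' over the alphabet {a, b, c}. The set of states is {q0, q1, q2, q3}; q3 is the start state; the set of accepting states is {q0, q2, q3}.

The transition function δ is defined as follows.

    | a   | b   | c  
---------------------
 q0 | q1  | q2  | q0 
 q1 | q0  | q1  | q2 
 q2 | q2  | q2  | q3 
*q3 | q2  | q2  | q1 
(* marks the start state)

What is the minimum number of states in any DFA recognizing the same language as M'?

4

Every state is reachable, so we keep all 4.
Initial partition by acceptance: {q0,q2,q3} | {q1}.
Refine {q0,q2,q3} on symbol a: members go to different blocks, giving {q2,q3} and {q0}.
Split {q2,q3} by δ(·,c) → {q2} and {q3}.
Stable partition: {q2} | {q1} | {q0} | {q3} — 4 equivalence classes.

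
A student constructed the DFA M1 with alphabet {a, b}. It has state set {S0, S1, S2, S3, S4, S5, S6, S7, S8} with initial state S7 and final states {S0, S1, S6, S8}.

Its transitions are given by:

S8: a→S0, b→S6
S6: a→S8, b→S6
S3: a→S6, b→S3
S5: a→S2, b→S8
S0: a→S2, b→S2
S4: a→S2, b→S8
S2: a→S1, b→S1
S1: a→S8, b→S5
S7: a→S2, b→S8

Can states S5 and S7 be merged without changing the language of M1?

First remove the unreachable states {S3,S4}; 7 states remain.
P0 = {S0,S1,S6,S8} | {S2,S5,S7}.
On input a, block {S0,S1,S6,S8} splits into {S1,S6,S8} and {S0}.
Split {S1,S6,S8} by δ(·,a) → {S1,S6} and {S8}.
Refine {S1,S6} on symbol b: members go to different blocks, giving {S1} and {S6}.
Split {S2,S5,S7} by δ(·,a) → {S5,S7} and {S2}.
The partition is now stable with 6 blocks: {S1} | {S5,S7} | {S0} | {S8} | {S6} | {S2}.
S5 and S7 lie in the same block of the stable partition, so they are equivalent — no string distinguishes them.

Yes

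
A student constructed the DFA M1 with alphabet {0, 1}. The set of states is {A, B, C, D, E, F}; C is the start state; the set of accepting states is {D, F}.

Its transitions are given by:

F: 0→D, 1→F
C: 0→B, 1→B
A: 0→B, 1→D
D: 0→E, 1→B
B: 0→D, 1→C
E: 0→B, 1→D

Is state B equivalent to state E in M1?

Reachable states from the start: {B,C,D,E}. Unreachable: {A,F} — drop them.
Start with accepting vs non-accepting: {D} | {B,C,E}.
Split {B,C,E} by δ(·,0) → {C,E} and {B}.
Split {C,E} by δ(·,1) → {C} and {E}.
No further refinement is possible. Final partition (4 blocks): {D} | {C} | {B} | {E}.
B and E end up in different blocks, so they are distinguishable. For instance, the string '0' is accepted from only B.

No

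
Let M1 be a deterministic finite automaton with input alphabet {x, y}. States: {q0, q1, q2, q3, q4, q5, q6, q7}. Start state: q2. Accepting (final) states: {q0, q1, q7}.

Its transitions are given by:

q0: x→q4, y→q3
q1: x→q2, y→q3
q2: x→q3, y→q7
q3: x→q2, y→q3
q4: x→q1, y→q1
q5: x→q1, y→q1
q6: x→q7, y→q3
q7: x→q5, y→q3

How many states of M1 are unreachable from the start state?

3

No path from q2 leads to q0, q4, q6; the other 5 states are all reachable.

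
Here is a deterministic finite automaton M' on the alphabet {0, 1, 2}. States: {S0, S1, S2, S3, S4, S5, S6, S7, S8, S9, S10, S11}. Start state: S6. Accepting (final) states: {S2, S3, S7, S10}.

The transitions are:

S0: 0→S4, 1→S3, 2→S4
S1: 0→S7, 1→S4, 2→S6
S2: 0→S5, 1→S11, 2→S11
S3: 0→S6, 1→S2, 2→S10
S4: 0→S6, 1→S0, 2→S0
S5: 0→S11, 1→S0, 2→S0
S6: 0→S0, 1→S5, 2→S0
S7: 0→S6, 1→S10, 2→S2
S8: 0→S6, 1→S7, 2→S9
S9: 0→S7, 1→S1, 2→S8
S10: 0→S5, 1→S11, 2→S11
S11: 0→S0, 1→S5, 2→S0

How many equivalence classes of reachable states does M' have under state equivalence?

States {S1,S7,S8,S9} cannot be reached from the start state, so discard them.
Initial partition by acceptance: {S2,S3,S10} | {S0,S4,S5,S6,S11}.
Split {S2,S3,S10} by δ(·,1) → {S2,S10} and {S3}.
Refine {S0,S4,S5,S6,S11} on symbol 1: members go to different blocks, giving {S4,S5,S6,S11} and {S0}.
On input 0, block {S4,S5,S6,S11} splits into {S4,S5} and {S6,S11}.
The partition is now stable with 5 blocks: {S2,S10} | {S4,S5} | {S3} | {S0} | {S6,S11}.

5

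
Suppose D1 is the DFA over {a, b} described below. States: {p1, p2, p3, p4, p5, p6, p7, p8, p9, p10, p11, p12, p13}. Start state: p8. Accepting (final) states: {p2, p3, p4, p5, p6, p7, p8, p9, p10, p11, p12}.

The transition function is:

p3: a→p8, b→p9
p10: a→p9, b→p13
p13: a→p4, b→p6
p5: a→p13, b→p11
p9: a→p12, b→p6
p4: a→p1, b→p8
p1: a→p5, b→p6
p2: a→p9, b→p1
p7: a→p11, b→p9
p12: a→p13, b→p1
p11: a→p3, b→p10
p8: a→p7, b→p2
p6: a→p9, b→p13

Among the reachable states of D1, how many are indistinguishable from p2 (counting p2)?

3

All states are reachable from the start state.
Start with accepting vs non-accepting: {p2,p3,p4,p5,p6,p7,p8,p9,p10,p11,p12} | {p1,p13}.
On input a, block {p2,p3,p4,p5,p6,p7,p8,p9,p10,p11,p12} splits into {p2,p3,p6,p7,p8,p9,p10,p11} and {p4,p5,p12}.
Split {p2,p3,p6,p7,p8,p9,p10,p11} by δ(·,a) → {p2,p3,p6,p7,p8,p10,p11} and {p9}.
Refine {p2,p3,p6,p7,p8,p10,p11} on symbol a: members go to different blocks, giving {p3,p7,p8,p11} and {p2,p6,p10}.
On input b, block {p3,p7,p8,p11} splits into {p3,p7} and {p8,p11}.
Split {p4,p5,p12} by δ(·,b) → {p4,p5} and {p12}.
No further refinement is possible. Final partition (7 blocks): {p3,p7} | {p1,p13} | {p4,p5} | {p9} | {p2,p6,p10} | {p8,p11} | {p12}.
State p2 belongs to the block {p2,p6,p10}, which has 3 states.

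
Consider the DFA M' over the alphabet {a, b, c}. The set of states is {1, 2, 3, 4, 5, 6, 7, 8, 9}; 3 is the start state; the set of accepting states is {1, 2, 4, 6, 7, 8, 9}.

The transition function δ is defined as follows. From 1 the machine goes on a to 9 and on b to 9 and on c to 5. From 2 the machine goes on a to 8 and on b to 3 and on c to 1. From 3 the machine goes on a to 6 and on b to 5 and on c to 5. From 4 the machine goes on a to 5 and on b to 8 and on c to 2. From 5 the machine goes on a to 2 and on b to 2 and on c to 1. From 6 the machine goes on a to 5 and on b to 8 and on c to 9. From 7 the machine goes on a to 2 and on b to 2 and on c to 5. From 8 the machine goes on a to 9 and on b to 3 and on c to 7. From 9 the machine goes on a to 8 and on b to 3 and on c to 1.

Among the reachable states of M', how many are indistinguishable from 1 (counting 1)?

2

States {4} cannot be reached from the start state, so discard them.
Start with accepting vs non-accepting: {1,2,6,7,8,9} | {3,5}.
On input a, block {1,2,6,7,8,9} splits into {1,2,7,8,9} and {6}.
On input b, block {1,2,7,8,9} splits into {2,8,9} and {1,7}.
On input a, block {3,5} splits into {3} and {5}.
Stable partition: {2,8,9} | {3} | {6} | {1,7} | {5} — 5 equivalence classes.
The equivalence class containing 1 is {1,7}, of size 2.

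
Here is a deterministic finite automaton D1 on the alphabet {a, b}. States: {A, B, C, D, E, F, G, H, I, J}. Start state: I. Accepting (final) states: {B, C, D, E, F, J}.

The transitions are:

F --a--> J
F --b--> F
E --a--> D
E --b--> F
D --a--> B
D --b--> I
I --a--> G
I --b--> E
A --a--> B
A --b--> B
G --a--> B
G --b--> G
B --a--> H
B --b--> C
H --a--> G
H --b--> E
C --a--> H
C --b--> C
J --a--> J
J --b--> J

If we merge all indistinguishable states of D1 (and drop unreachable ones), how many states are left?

First remove the unreachable states {A}; 9 states remain.
Initial partition by acceptance: {B,C,D,E,F,J} | {G,H,I}.
On input a, block {B,C,D,E,F,J} splits into {D,E,F,J} and {B,C}.
Split {D,E,F,J} by δ(·,a) → {E,F,J} and {D}.
Refine {E,F,J} on symbol a: members go to different blocks, giving {F,J} and {E}.
Refine {G,H,I} on symbol a: members go to different blocks, giving {H,I} and {G}.
Stable partition: {F,J} | {H,I} | {B,C} | {D} | {E} | {G} — 6 equivalence classes.

6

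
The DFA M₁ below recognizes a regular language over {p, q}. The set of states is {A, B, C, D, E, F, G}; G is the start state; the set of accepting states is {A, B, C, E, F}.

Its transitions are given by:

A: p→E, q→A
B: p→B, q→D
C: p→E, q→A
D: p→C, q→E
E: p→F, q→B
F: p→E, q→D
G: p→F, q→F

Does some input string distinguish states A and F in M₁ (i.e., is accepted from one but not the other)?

Yes

Initial partition by acceptance: {A,B,C,E,F} | {D,G}.
Split {A,B,C,E,F} by δ(·,q) → {A,C,E} and {B,F}.
Split {A,C,E} by δ(·,p) → {A,C} and {E}.
Refine {D,G} on symbol p: members go to different blocks, giving {D} and {G}.
Split {B,F} by δ(·,p) → {B} and {F}.
Stable partition: {A,C} | {D} | {B} | {E} | {G} | {F} — 6 equivalence classes.
A and F end up in different blocks, so they are distinguishable. For instance, the string 'q' is accepted from only A.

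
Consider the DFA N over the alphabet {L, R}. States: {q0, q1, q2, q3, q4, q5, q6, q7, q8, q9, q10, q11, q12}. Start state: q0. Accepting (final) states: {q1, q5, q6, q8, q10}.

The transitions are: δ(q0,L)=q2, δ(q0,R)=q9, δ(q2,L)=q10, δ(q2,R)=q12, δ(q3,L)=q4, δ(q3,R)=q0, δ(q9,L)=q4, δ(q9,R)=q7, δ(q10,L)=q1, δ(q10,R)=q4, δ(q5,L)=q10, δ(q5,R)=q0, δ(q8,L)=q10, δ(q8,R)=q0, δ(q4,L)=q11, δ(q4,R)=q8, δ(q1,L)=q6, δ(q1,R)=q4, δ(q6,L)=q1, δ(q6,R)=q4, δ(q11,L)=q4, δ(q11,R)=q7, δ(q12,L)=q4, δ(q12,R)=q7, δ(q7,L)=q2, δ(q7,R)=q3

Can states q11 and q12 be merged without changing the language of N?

Yes

States {q5} cannot be reached from the start state, so discard them.
Initial partition by acceptance: {q1,q6,q8,q10} | {q0,q2,q3,q4,q7,q9,q11,q12}.
On input L, block {q0,q2,q3,q4,q7,q9,q11,q12} splits into {q0,q3,q4,q7,q9,q11,q12} and {q2}.
Refine {q0,q3,q4,q7,q9,q11,q12} on symbol L: members go to different blocks, giving {q3,q4,q9,q11,q12} and {q0,q7}.
Split {q1,q6,q8,q10} by δ(·,R) → {q1,q6,q10} and {q8}.
On input R, block {q3,q4,q9,q11,q12} splits into {q3,q9,q11,q12} and {q4}.
Stable partition: {q1,q6,q10} | {q3,q9,q11,q12} | {q2} | {q0,q7} | {q8} | {q4} — 6 equivalence classes.
q11 and q12 lie in the same block of the stable partition, so they are equivalent — no string distinguishes them.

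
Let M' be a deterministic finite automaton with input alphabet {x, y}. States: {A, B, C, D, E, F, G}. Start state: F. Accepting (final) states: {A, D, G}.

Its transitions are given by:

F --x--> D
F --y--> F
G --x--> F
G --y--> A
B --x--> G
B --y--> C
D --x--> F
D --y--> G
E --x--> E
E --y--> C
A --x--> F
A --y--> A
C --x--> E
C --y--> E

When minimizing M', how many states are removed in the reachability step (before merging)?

Starting at F and following transitions, the reachable set is {A, D, F, G}. That leaves B, C, E unreachable — 3 in total.

3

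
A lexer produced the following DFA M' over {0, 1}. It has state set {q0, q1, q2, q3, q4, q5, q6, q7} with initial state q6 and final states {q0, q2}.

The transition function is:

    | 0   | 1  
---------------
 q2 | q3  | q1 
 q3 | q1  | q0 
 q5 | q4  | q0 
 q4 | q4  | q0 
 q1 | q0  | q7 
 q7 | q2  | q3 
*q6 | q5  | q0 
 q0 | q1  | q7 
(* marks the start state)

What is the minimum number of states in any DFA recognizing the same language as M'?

Every state is reachable, so we keep all 8.
Initial partition by acceptance: {q0,q2} | {q1,q3,q4,q5,q6,q7}.
Refine {q1,q3,q4,q5,q6,q7} on symbol 0: members go to different blocks, giving {q3,q4,q5,q6} and {q1,q7}.
On input 0, block {q0,q2} splits into {q0} and {q2}.
On input 0, block {q3,q4,q5,q6} splits into {q4,q5,q6} and {q3}.
Split {q1,q7} by δ(·,0) → {q1} and {q7}.
The partition is now stable with 6 blocks: {q0} | {q4,q5,q6} | {q1} | {q2} | {q3} | {q7}.

6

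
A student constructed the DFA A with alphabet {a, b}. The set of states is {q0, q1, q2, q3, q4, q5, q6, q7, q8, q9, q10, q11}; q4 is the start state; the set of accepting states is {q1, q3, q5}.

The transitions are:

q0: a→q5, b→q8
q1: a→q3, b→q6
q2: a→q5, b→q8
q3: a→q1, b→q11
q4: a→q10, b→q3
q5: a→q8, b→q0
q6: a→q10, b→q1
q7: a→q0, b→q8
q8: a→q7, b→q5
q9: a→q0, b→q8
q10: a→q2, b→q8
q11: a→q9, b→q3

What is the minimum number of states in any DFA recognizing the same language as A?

Start with accepting vs non-accepting: {q1,q3,q5} | {q0,q2,q4,q6,q7,q8,q9,q10,q11}.
Refine {q1,q3,q5} on symbol a: members go to different blocks, giving {q1,q3} and {q5}.
Refine {q0,q2,q4,q6,q7,q8,q9,q10,q11} on symbol a: members go to different blocks, giving {q4,q6,q7,q8,q9,q10,q11} and {q0,q2}.
Split {q4,q6,q7,q8,q9,q10,q11} by δ(·,a) → {q4,q6,q8,q11} and {q7,q9,q10}.
Refine {q4,q6,q8,q11} on symbol b: members go to different blocks, giving {q4,q6,q11} and {q8}.
Stable partition: {q1,q3} | {q4,q6,q11} | {q5} | {q0,q2} | {q7,q9,q10} | {q8} — 6 equivalence classes.

6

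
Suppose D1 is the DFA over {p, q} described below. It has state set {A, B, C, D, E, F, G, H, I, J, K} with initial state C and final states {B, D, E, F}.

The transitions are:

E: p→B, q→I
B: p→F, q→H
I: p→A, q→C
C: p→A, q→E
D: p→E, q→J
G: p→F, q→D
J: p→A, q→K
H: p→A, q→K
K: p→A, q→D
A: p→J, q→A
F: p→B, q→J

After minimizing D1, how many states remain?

Reachable states from the start: {A,B,C,D,E,F,H,I,J,K}. Unreachable: {G} — drop them.
P0 = {B,D,E,F} | {A,C,H,I,J,K}.
On input q, block {A,C,H,I,J,K} splits into {A,H,I,J} and {C,K}.
On input q, block {A,H,I,J} splits into {H,I,J} and {A}.
No further refinement is possible. Final partition (4 blocks): {B,D,E,F} | {H,I,J} | {C,K} | {A}.

4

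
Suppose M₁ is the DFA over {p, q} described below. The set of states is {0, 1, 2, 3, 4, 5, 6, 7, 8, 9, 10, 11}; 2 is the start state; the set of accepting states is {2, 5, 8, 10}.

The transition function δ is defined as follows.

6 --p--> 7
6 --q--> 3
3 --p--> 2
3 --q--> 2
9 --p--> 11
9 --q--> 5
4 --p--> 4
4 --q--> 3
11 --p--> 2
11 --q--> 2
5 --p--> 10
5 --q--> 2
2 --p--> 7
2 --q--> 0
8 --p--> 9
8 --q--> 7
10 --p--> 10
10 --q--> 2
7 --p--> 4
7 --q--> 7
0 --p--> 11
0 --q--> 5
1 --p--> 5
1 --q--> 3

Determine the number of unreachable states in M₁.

4

No path from 2 leads to 1, 6, 8, 9; the other 8 states are all reachable.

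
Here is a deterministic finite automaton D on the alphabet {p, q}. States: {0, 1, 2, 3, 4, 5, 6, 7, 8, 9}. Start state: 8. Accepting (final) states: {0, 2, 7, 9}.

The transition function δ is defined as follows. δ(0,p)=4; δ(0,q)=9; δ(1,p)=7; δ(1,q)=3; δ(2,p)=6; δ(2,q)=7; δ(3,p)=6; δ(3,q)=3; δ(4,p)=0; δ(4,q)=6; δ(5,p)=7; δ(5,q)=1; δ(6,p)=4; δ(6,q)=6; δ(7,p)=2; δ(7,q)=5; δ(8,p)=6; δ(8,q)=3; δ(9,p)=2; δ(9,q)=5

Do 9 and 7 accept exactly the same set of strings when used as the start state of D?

Yes

Every state is reachable, so we keep all 10.
Initial partition by acceptance: {0,2,7,9} | {1,3,4,5,6,8}.
On input p, block {0,2,7,9} splits into {0,2} and {7,9}.
Split {1,3,4,5,6,8} by δ(·,p) → {3,6,8} and {1,5} and {4}.
Refine {0,2} on symbol p: members go to different blocks, giving {0} and {2}.
Split {3,6,8} by δ(·,p) → {3,8} and {6}.
Refine {1,5} on symbol q: members go to different blocks, giving {1} and {5}.
Stable partition: {0} | {3,8} | {7,9} | {1} | {4} | {2} | {6} | {5} — 8 equivalence classes.
9 and 7 lie in the same block of the stable partition, so they are equivalent — no string distinguishes them.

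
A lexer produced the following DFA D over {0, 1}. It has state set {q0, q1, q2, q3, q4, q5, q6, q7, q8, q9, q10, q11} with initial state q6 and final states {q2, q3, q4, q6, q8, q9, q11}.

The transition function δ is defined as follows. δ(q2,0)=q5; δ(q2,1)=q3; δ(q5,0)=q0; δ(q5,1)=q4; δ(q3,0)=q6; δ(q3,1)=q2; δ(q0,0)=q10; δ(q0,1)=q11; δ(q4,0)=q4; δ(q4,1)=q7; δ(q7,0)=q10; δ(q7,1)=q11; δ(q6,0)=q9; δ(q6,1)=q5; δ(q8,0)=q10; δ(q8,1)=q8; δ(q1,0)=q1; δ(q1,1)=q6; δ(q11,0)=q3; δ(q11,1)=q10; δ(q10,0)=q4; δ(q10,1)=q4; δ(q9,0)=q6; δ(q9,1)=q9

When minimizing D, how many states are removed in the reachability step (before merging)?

Starting at q6 and following transitions, the reachable set is {q0, q2, q3, q4, q5, q6, q7, q9, q10, q11}. That leaves q1, q8 unreachable — 2 in total.

2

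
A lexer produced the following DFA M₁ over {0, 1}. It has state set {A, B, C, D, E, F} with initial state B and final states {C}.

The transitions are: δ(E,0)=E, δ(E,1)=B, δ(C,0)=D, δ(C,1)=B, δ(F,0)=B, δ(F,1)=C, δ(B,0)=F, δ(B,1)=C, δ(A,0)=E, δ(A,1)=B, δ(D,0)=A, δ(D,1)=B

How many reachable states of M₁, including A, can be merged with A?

3

All states are reachable from the start state.
Initial partition by acceptance: {C} | {A,B,D,E,F}.
Refine {A,B,D,E,F} on symbol 1: members go to different blocks, giving {A,D,E} and {B,F}.
The partition is now stable with 3 blocks: {C} | {A,D,E} | {B,F}.
State A belongs to the block {A,D,E}, which has 3 states.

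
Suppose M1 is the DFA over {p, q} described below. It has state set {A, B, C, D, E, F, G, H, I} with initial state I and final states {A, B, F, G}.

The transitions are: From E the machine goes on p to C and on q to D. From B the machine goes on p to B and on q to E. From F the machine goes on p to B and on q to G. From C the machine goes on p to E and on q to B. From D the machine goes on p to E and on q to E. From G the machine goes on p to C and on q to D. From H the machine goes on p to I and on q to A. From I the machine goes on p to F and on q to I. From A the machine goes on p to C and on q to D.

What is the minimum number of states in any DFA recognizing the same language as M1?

Reachable states from the start: {B,C,D,E,F,G,I}. Unreachable: {A,H} — drop them.
Initial partition by acceptance: {B,F,G} | {C,D,E,I}.
Refine {B,F,G} on symbol p: members go to different blocks, giving {B,F} and {G}.
On input q, block {B,F} splits into {B} and {F}.
Split {C,D,E,I} by δ(·,p) → {C,D,E} and {I}.
Split {C,D,E} by δ(·,q) → {D,E} and {C}.
On input p, block {D,E} splits into {D} and {E}.
The partition is now stable with 7 blocks: {B} | {D} | {G} | {F} | {I} | {C} | {E}.

7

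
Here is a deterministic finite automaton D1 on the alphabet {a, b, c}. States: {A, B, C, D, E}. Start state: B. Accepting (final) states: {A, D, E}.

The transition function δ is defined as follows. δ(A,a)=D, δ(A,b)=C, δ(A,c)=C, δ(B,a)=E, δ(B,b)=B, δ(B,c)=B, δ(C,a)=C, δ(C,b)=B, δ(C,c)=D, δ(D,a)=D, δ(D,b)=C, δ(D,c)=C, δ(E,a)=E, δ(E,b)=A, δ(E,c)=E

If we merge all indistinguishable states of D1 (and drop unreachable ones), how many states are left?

Initial partition by acceptance: {A,D,E} | {B,C}.
Refine {A,D,E} on symbol b: members go to different blocks, giving {A,D} and {E}.
Split {B,C} by δ(·,a) → {B} and {C}.
Stable partition: {A,D} | {B} | {E} | {C} — 4 equivalence classes.

4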